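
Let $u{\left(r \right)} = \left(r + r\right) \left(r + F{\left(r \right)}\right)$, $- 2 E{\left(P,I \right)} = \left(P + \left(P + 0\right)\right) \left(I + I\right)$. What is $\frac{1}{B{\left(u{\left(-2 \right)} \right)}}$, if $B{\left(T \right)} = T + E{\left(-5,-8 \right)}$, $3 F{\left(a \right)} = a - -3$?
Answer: $- \frac{3}{220} \approx -0.013636$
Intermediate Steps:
$F{\left(a \right)} = 1 + \frac{a}{3}$ ($F{\left(a \right)} = \frac{a - -3}{3} = \frac{a + 3}{3} = \frac{3 + a}{3} = 1 + \frac{a}{3}$)
$E{\left(P,I \right)} = - 2 I P$ ($E{\left(P,I \right)} = - \frac{\left(P + \left(P + 0\right)\right) \left(I + I\right)}{2} = - \frac{\left(P + P\right) 2 I}{2} = - \frac{2 P 2 I}{2} = - \frac{4 I P}{2} = - 2 I P$)
$u{\left(r \right)} = 2 r \left(1 + \frac{4 r}{3}\right)$ ($u{\left(r \right)} = \left(r + r\right) \left(r + \left(1 + \frac{r}{3}\right)\right) = 2 r \left(1 + \frac{4 r}{3}\right)$)
$B{\left(T \right)} = -80 + T$ ($B{\left(T \right)} = T - \left(-16\right) \left(-5\right) = T - 80 = -80 + T$)
$\frac{1}{B{\left(u{\left(-2 \right)} \right)}} = \frac{1}{-80 + \frac{2}{3} \left(-2\right) \left(3 + 4 \left(-2\right)\right)} = \frac{1}{-80 + \frac{2}{3} \left(-2\right) \left(3 - 8\right)} = \frac{1}{-80 + \frac{2}{3} \left(-2\right) \left(-5\right)} = \frac{1}{-80 + \frac{20}{3}} = \frac{1}{- \frac{220}{3}} = - \frac{3}{220}$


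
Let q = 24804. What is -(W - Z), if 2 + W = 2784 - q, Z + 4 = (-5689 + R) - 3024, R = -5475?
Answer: 7830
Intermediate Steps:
Z = -14192 (Z = -4 + ((-5689 - 5475) - 3024) = -4 + (-11164 - 3024) = -4 - 14188 = -14192)
W = -22022 (W = -2 + (2784 - 1*24804) = -2 + (2784 - 24804) = -2 - 22020 = -22022)
-(W - Z) = -(-22022 - 1*(-14192)) = -(-22022 + 14192) = -1*(-7830) = 7830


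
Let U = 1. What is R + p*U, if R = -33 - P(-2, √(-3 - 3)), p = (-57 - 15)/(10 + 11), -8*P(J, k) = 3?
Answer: -2019/56 ≈ -36.054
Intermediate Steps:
P(J, k) = -3/8 (P(J, k) = -⅛*3 = -3/8)
p = -24/7 (p = -72/21 = -72*1/21 = -24/7 ≈ -3.4286)
R = -261/8 (R = -33 - 1*(-3/8) = -33 + 3/8 = -261/8 ≈ -32.625)
R + p*U = -261/8 - 24/7*1 = -261/8 - 24/7 = -2019/56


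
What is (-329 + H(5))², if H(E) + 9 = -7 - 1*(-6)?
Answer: 114921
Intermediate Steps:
H(E) = -10 (H(E) = -9 + (-7 - 1*(-6)) = -9 + (-7 + 6) = -9 - 1 = -10)
(-329 + H(5))² = (-329 - 10)² = (-339)² = 114921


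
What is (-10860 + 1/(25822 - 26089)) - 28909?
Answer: -10618324/267 ≈ -39769.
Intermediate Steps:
(-10860 + 1/(25822 - 26089)) - 28909 = (-10860 + 1/(-267)) - 28909 = (-10860 - 1/267) - 28909 = -2899621/267 - 28909 = -10618324/267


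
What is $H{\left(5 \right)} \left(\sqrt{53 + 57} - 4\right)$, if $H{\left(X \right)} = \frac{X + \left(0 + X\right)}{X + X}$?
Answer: $-4 + \sqrt{110} \approx 6.4881$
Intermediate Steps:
$H{\left(X \right)} = 1$ ($H{\left(X \right)} = \frac{X + X}{2 X} = 2 X \frac{1}{2 X} = 1$)
$H{\left(5 \right)} \left(\sqrt{53 + 57} - 4\right) = 1 \left(\sqrt{53 + 57} - 4\right) = 1 \left(\sqrt{110} - 4\right) = 1 \left(-4 + \sqrt{110}\right) = -4 + \sqrt{110}$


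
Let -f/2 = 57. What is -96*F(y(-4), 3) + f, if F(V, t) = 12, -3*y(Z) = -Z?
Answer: -1266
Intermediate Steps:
f = -114 (f = -2*57 = -114)
y(Z) = Z/3 (y(Z) = -(-1)*Z/3 = Z/3)
-96*F(y(-4), 3) + f = -96*12 - 114 = -1152 - 114 = -1266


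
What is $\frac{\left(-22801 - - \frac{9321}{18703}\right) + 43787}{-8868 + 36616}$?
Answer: $\frac{392510479}{518970844} \approx 0.75632$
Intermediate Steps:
$\frac{\left(-22801 - - \frac{9321}{18703}\right) + 43787}{-8868 + 36616} = \frac{\left(-22801 - \left(-9321\right) \frac{1}{18703}\right) + 43787}{27748} = \left(\left(-22801 - - \frac{9321}{18703}\right) + 43787\right) \frac{1}{27748} = \left(\left(-22801 + \frac{9321}{18703}\right) + 43787\right) \frac{1}{27748} = \left(- \frac{426437782}{18703} + 43787\right) \frac{1}{27748} = \frac{392510479}{18703} \cdot \frac{1}{27748} = \frac{392510479}{518970844}$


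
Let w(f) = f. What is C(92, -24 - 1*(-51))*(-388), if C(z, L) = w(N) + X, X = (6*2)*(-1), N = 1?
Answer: 4268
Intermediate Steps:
X = -12 (X = 12*(-1) = -12)
C(z, L) = -11 (C(z, L) = 1 - 12 = -11)
C(92, -24 - 1*(-51))*(-388) = -11*(-388) = 4268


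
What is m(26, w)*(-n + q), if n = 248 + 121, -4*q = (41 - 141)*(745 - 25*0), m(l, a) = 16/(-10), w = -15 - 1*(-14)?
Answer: -146048/5 ≈ -29210.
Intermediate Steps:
w = -1 (w = -15 + 14 = -1)
m(l, a) = -8/5 (m(l, a) = 16*(-⅒) = -8/5)
q = 18625 (q = -(41 - 141)*(745 - 25*0)/4 = -(-25)*(745 + 0) = -(-25)*745 = -¼*(-74500) = 18625)
n = 369
m(26, w)*(-n + q) = -8*(-1*369 + 18625)/5 = -8*(-369 + 18625)/5 = -8/5*18256 = -146048/5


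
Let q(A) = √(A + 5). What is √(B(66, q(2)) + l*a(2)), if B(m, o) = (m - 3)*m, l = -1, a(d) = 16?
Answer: √4142 ≈ 64.358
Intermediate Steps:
q(A) = √(5 + A)
B(m, o) = m*(-3 + m) (B(m, o) = (-3 + m)*m = m*(-3 + m))
√(B(66, q(2)) + l*a(2)) = √(66*(-3 + 66) - 1*16) = √(66*63 - 16) = √(4158 - 16) = √4142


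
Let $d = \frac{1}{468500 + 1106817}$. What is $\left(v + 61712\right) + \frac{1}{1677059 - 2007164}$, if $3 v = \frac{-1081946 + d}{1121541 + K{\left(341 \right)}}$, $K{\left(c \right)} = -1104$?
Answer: $\frac{11985429613685701702892}{194216556409063515} \approx 61712.0$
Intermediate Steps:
$d = \frac{1}{1575317} \approx 6.3479 \cdot 10^{-7}$
$v = - \frac{568135975627}{1765043453529}$ ($v = \frac{\left(-1081946 + \frac{1}{1575317}\right) \frac{1}{1121541 - 1104}}{3} = \frac{\left(- \frac{1704407926881}{1575317}\right) \frac{1}{1120437}}{3} = \frac{1}{3} \left(- \frac{568135975627}{588347817843}\right) = - \frac{568135975627}{1765043453529} \approx -0.32188$)
$\left(v + 61712\right) + \frac{1}{1677059 - 2007164} = \left(- \frac{568135975627}{1765043453529} + 61712\right) + \frac{1}{1677059 - 2007164} = \frac{108923793468206021}{1765043453529} + \frac{1}{-330105} = \frac{108923793468206021}{1765043453529} - \frac{1}{330105} = \frac{11985429613685701702892}{194216556409063515}$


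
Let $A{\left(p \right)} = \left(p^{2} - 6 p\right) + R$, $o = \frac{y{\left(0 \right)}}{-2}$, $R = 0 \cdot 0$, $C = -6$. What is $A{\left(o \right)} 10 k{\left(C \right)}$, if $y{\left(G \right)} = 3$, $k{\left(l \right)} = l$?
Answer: $-675$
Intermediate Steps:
$R = 0$
$o = - \frac{3}{2}$ ($o = \frac{3}{-2} = 3 \left(- \frac{1}{2}\right) = - \frac{3}{2} \approx -1.5$)
$A{\left(p \right)} = p^{2} - 6 p$ ($A{\left(p \right)} = \left(p^{2} - 6 p\right) + 0 = p^{2} - 6 p$)
$A{\left(o \right)} 10 k{\left(C \right)} = - \frac{3 \left(-6 - \frac{3}{2}\right)}{2} \cdot 10 \left(-6\right) = \left(- \frac{3}{2}\right) \left(- \frac{15}{2}\right) 10 \left(-6\right) = \frac{45}{4} \cdot 10 \left(-6\right) = \frac{225}{2} \left(-6\right) = -675$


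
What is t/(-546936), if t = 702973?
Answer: -702973/546936 ≈ -1.2853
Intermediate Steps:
t/(-546936) = 702973/(-546936) = 702973*(-1/546936) = -702973/546936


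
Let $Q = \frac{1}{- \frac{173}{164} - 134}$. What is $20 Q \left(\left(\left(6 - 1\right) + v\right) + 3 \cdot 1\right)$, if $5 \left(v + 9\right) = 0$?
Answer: $\frac{3280}{22149} \approx 0.14809$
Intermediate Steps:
$v = -9$ ($v = -9 + \frac{1}{5} \cdot 0 = -9 + 0 = -9$)
$Q = - \frac{164}{22149}$ ($Q = \frac{1}{\left(-173\right) \frac{1}{164} - 134} = \frac{1}{- \frac{173}{164} - 134} = \frac{1}{- \frac{22149}{164}} = - \frac{164}{22149} \approx -0.0074044$)
$20 Q \left(\left(\left(6 - 1\right) + v\right) + 3 \cdot 1\right) = 20 \left(- \frac{164}{22149}\right) \left(\left(\left(6 - 1\right) - 9\right) + 3 \cdot 1\right) = - \frac{3280 \left(\left(5 - 9\right) + 3\right)}{22149} = - \frac{3280 \left(-4 + 3\right)}{22149} = \left(- \frac{3280}{22149}\right) \left(-1\right) = \frac{3280}{22149}$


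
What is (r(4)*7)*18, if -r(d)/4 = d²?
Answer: -8064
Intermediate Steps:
r(d) = -4*d²
(r(4)*7)*18 = (-4*4²*7)*18 = (-4*16*7)*18 = -64*7*18 = -448*18 = -8064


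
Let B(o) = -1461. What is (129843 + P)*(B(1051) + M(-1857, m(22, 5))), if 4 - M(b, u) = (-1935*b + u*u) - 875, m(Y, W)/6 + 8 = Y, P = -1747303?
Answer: 5824365090180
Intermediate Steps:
m(Y, W) = -48 + 6*Y
M(b, u) = 879 - u² + 1935*b (M(b, u) = 4 - ((-1935*b + u*u) - 875) = 4 - ((-1935*b + u²) - 875) = 4 - ((u² - 1935*b) - 875) = 4 - (-875 + u² - 1935*b) = 4 + (875 - u² + 1935*b) = 879 - u² + 1935*b)
(129843 + P)*(B(1051) + M(-1857, m(22, 5))) = (129843 - 1747303)*(-1461 + (879 - (-48 + 6*22)² + 1935*(-1857))) = -1617460*(-1461 + (879 - (-48 + 132)² - 3593295)) = -1617460*(-1461 + (879 - 1*84² - 3593295)) = -1617460*(-1461 + (879 - 1*7056 - 3593295)) = -1617460*(-1461 + (879 - 7056 - 3593295)) = -1617460*(-1461 - 3599472) = -1617460*(-3600933) = 5824365090180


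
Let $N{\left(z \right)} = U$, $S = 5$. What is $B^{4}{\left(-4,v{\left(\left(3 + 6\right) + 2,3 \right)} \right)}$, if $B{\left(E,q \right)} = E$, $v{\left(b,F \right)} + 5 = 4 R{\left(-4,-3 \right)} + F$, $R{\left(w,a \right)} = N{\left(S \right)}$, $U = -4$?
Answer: $256$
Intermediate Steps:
$N{\left(z \right)} = -4$
$R{\left(w,a \right)} = -4$
$v{\left(b,F \right)} = -21 + F$ ($v{\left(b,F \right)} = -5 + \left(4 \left(-4\right) + F\right) = -5 + \left(-16 + F\right) = -21 + F$)
$B^{4}{\left(-4,v{\left(\left(3 + 6\right) + 2,3 \right)} \right)} = \left(-4\right)^{4} = 256$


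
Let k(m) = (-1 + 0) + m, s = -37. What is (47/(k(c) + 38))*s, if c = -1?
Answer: -1739/36 ≈ -48.306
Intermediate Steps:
k(m) = -1 + m
(47/(k(c) + 38))*s = (47/((-1 - 1) + 38))*(-37) = (47/(-2 + 38))*(-37) = (47/36)*(-37) = -1739/36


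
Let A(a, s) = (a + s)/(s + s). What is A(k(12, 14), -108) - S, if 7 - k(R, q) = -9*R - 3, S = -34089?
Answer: 3681607/108 ≈ 34089.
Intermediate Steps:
k(R, q) = 10 + 9*R (k(R, q) = 7 - (-9*R - 3) = 7 - (-3 - 9*R) = 7 + (3 + 9*R) = 10 + 9*R)
A(a, s) = (a + s)/(2*s) (A(a, s) = (a + s)/((2*s)) = (a + s)*(1/(2*s)) = (a + s)/(2*s))
A(k(12, 14), -108) - S = (½)*((10 + 9*12) - 108)/(-108) - 1*(-34089) = (½)*(-1/108)*((10 + 108) - 108) + 34089 = (½)*(-1/108)*(118 - 108) + 34089 = (½)*(-1/108)*10 + 34089 = -5/108 + 34089 = 3681607/108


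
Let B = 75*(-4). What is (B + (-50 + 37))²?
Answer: 97969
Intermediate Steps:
B = -300
(B + (-50 + 37))² = (-300 + (-50 + 37))² = (-300 - 13)² = (-313)² = 97969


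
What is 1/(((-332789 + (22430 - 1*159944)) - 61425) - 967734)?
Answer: -1/1499462 ≈ -6.6691e-7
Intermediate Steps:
1/(((-332789 + (22430 - 1*159944)) - 61425) - 967734) = 1/(((-332789 + (22430 - 159944)) - 61425) - 967734) = 1/(((-332789 - 137514) - 61425) - 967734) = 1/((-470303 - 61425) - 967734) = 1/(-531728 - 967734) = 1/(-1499462) = -1/1499462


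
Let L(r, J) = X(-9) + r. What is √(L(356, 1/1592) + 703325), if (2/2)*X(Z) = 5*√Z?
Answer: √(703681 + 15*I) ≈ 838.86 + 0.009*I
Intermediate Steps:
X(Z) = 5*√Z
L(r, J) = r + 15*I (L(r, J) = 5*√(-9) + r = 5*(3*I) + r = 15*I + r = r + 15*I)
√(L(356, 1/1592) + 703325) = √((356 + 15*I) + 703325) = √(703681 + 15*I)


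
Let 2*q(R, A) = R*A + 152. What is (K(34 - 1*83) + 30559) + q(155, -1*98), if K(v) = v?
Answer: 22991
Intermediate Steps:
q(R, A) = 76 + A*R/2 (q(R, A) = (R*A + 152)/2 = (A*R + 152)/2 = (152 + A*R)/2 = 76 + A*R/2)
(K(34 - 1*83) + 30559) + q(155, -1*98) = ((34 - 1*83) + 30559) + (76 + (1/2)*(-1*98)*155) = ((34 - 83) + 30559) + (76 + (1/2)*(-98)*155) = (-49 + 30559) + (76 - 7595) = 30510 - 7519 = 22991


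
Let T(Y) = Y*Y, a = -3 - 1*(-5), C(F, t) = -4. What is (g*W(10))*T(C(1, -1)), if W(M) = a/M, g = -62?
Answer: -992/5 ≈ -198.40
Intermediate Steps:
a = 2 (a = -3 + 5 = 2)
W(M) = 2/M
T(Y) = Y²
(g*W(10))*T(C(1, -1)) = -124/10*(-4)² = -124/10*16 = -62*⅕*16 = -62/5*16 = -992/5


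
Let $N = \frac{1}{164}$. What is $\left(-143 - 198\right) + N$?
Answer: $- \frac{55923}{164} \approx -340.99$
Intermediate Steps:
$N = \frac{1}{164} \approx 0.0060976$
$\left(-143 - 198\right) + N = \left(-143 - 198\right) + \frac{1}{164} = -341 + \frac{1}{164} = - \frac{55923}{164}$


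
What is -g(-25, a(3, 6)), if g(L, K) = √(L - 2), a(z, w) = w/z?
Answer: -3*I*√3 ≈ -5.1962*I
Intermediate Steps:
g(L, K) = √(-2 + L)
-g(-25, a(3, 6)) = -√(-2 - 25) = -√(-27) = -3*I*√3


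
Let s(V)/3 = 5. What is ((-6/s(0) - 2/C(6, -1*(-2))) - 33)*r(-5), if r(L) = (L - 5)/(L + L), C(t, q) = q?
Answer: -172/5 ≈ -34.400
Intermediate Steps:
s(V) = 15 (s(V) = 3*5 = 15)
r(L) = (-5 + L)/(2*L) (r(L) = (-5 + L)/((2*L)) = (-5 + L)*(1/(2*L)) = (-5 + L)/(2*L))
((-6/s(0) - 2/C(6, -1*(-2))) - 33)*r(-5) = ((-6/15 - 2/((-1*(-2)))) - 33)*((½)*(-5 - 5)/(-5)) = ((-6*1/15 - 2/2) - 33)*((½)*(-⅕)*(-10)) = ((-⅖ - 2*½) - 33)*1 = ((-⅖ - 1) - 33)*1 = (-7/5 - 33)*1 = -172/5*1 = -172/5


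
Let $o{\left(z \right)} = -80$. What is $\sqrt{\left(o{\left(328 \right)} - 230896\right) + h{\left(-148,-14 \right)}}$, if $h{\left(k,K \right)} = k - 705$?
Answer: $i \sqrt{231829} \approx 481.49 i$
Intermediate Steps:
$h{\left(k,K \right)} = -705 + k$
$\sqrt{\left(o{\left(328 \right)} - 230896\right) + h{\left(-148,-14 \right)}} = \sqrt{\left(-80 - 230896\right) - 853} = \sqrt{-230976 - 853} = \sqrt{-231829} = i \sqrt{231829}$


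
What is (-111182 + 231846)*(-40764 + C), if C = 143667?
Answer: 12416687592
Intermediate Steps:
(-111182 + 231846)*(-40764 + C) = (-111182 + 231846)*(-40764 + 143667) = 120664*102903 = 12416687592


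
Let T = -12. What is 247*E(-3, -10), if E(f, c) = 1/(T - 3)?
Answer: -247/15 ≈ -16.467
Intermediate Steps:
E(f, c) = -1/15 (E(f, c) = 1/(-12 - 3) = 1/(-15) = -1/15)
247*E(-3, -10) = 247*(-1/15) = -247/15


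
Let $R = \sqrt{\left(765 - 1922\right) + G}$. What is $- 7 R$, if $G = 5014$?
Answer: $- 7 \sqrt{3857} \approx -434.73$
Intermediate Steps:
$R = \sqrt{3857}$ ($R = \sqrt{\left(765 - 1922\right) + 5014} = \sqrt{-1157 + 5014} = \sqrt{3857} \approx 62.105$)
$- 7 R = - 7 \sqrt{3857}$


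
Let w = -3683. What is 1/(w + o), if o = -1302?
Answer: -1/4985 ≈ -0.00020060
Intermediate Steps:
1/(w + o) = 1/(-3683 - 1302) = 1/(-4985) = -1/4985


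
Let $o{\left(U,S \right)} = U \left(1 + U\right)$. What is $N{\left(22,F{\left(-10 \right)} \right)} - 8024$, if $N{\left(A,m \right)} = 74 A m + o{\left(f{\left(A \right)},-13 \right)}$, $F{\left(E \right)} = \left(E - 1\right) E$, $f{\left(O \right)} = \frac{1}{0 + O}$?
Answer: $\frac{82791127}{484} \approx 1.7106 \cdot 10^{5}$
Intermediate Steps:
$f{\left(O \right)} = \frac{1}{O}$
$F{\left(E \right)} = E \left(-1 + E\right)$ ($F{\left(E \right)} = \left(-1 + E\right) E = E \left(-1 + E\right)$)
$N{\left(A,m \right)} = \frac{1 + \frac{1}{A}}{A} + 74 A m$ ($N{\left(A,m \right)} = 74 A m + \frac{1 + \frac{1}{A}}{A} = \frac{1 + \frac{1}{A}}{A} + 74 A m$)
$N{\left(22,F{\left(-10 \right)} \right)} - 8024 = \frac{1 + 22 + 74 \left(- 10 \left(-1 - 10\right)\right) 22^{3}}{484} - 8024 = \frac{1 + 22 + 74 \left(\left(-10\right) \left(-11\right)\right) 10648}{484} - 8024 = \frac{1 + 22 + 74 \cdot 110 \cdot 10648}{484} - 8024 = \frac{1 + 22 + 86674720}{484} - 8024 = \frac{1}{484} \cdot 86674743 - 8024 = \frac{86674743}{484} - 8024 = \frac{82791127}{484}$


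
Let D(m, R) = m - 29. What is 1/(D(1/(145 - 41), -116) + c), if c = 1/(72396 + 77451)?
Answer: -15584088/451788601 ≈ -0.034494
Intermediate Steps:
c = 1/149847 ≈ 6.6735e-6
D(m, R) = -29 + m
1/(D(1/(145 - 41), -116) + c) = 1/((-29 + 1/(145 - 41)) + 1/149847) = 1/((-29 + 1/104) + 1/149847) = 1/(-3015/104 + 1/149847) = 1/(-451788601/15584088) = -15584088/451788601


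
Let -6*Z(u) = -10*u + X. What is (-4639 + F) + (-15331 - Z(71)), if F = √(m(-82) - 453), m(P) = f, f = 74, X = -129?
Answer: -120659/6 + I*√379 ≈ -20110.0 + 19.468*I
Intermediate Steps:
Z(u) = 43/2 + 5*u/3 (Z(u) = -(-10*u - 129)/6 = -(-129 - 10*u)/6 = 43/2 + 5*u/3)
m(P) = 74
F = I*√379 (F = √(74 - 453) = √(-379) = I*√379 ≈ 19.468*I)
(-4639 + F) + (-15331 - Z(71)) = (-4639 + I*√379) + (-15331 - (43/2 + (5/3)*71)) = (-4639 + I*√379) + (-15331 - (43/2 + 355/3)) = (-4639 + I*√379) + (-15331 - 1*839/6) = (-4639 + I*√379) + (-15331 - 839/6) = (-4639 + I*√379) - 92825/6 = -120659/6 + I*√379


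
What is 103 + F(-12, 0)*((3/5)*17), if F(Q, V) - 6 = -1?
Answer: 154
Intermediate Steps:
F(Q, V) = 5 (F(Q, V) = 6 - 1 = 5)
103 + F(-12, 0)*((3/5)*17) = 103 + 5*((3/5)*17) = 103 + 5*((3*(⅕))*17) = 103 + 5*((⅗)*17) = 103 + 5*(51/5) = 103 + 51 = 154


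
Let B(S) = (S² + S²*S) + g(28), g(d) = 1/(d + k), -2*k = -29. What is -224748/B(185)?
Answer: -4775895/135274313 ≈ -0.035305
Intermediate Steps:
k = 29/2 (k = -½*(-29) = 29/2 ≈ 14.500)
g(d) = 1/(29/2 + d) (g(d) = 1/(d + 29/2) = 1/(29/2 + d))
B(S) = 2/85 + S² + S³ (B(S) = (S² + S²*S) + 2/(29 + 2*28) = (S² + S³) + 2/(29 + 56) = (S² + S³) + 2/85 = 2/85 + S² + S³)
-224748/B(185) = -224748/(2/85 + 185² + 185³) = -224748/(2/85 + 34225 + 6331625) = -224748/541097252/85 = -224748*85/541097252 = -4775895/135274313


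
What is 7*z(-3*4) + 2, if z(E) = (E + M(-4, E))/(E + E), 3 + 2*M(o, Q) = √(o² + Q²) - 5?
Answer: 20/3 - 7*√10/12 ≈ 4.8220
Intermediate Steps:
M(o, Q) = -4 + √(Q² + o²)/2 (M(o, Q) = -3/2 + (√(o² + Q²) - 5)/2 = -3/2 + (√(Q² + o²) - 5)/2 = -3/2 + (-5 + √(Q² + o²))/2 = -3/2 + (-5/2 + √(Q² + o²)/2) = -4 + √(Q² + o²)/2)
z(E) = (-4 + E + √(16 + E²)/2)/(2*E) (z(E) = (E + (-4 + √(E² + (-4)²)/2))/(E + E) = (E + (-4 + √(E² + 16)/2))/((2*E)) = (E + (-4 + √(16 + E²)/2))*(1/(2*E)) = (-4 + E + √(16 + E²)/2)*(1/(2*E)) = (-4 + E + √(16 + E²)/2)/(2*E))
7*z(-3*4) + 2 = 7*((-8 + √(16 + (-3*4)²) + 2*(-3*4))/(4*((-3*4)))) + 2 = 7*((¼)*(-8 + √(16 + (-12)²) + 2*(-12))/(-12)) + 2 = 7*((¼)*(-1/12)*(-8 + √(16 + 144) - 24)) + 2 = 7*((¼)*(-1/12)*(-8 + √160 - 24)) + 2 = 7*((¼)*(-1/12)*(-8 + 4*√10 - 24)) + 2 = 7*((¼)*(-1/12)*(-32 + 4*√10)) + 2 = 7*(⅔ - √10/12) + 2 = (14/3 - 7*√10/12) + 2 = 20/3 - 7*√10/12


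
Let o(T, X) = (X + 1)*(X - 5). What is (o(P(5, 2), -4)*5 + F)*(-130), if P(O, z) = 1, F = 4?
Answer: -18070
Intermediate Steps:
o(T, X) = (1 + X)*(-5 + X)
(o(P(5, 2), -4)*5 + F)*(-130) = ((-5 + (-4)² - 4*(-4))*5 + 4)*(-130) = ((-5 + 16 + 16)*5 + 4)*(-130) = (27*5 + 4)*(-130) = (135 + 4)*(-130) = 139*(-130) = -18070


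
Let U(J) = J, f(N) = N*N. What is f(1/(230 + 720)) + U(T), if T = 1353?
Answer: 1221082501/902500 ≈ 1353.0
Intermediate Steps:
f(N) = N²
f(1/(230 + 720)) + U(T) = (1/(230 + 720))² + 1353 = (1/950)² + 1353 = 1/902500 + 1353 = 1221082501/902500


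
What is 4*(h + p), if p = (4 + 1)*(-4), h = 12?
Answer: -32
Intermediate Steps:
p = -20 (p = 5*(-4) = -20)
4*(h + p) = 4*(12 - 20) = 4*(-8) = -32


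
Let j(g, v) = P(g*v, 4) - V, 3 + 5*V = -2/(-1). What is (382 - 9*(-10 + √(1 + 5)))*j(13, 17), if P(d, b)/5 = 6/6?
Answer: 12272/5 - 234*√6/5 ≈ 2339.8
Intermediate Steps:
P(d, b) = 5 (P(d, b) = 5*(6/6) = 5*(6*(⅙)) = 5*1 = 5)
V = -⅕ (V = -⅗ + (-2/(-1))/5 = -⅗ + (-2*(-1))/5 = -⅗ + (⅕)*2 = -⅗ + ⅖ = -⅕ ≈ -0.20000)
j(g, v) = 26/5 (j(g, v) = 5 - 1*(-⅕) = 5 + ⅕ = 26/5)
(382 - 9*(-10 + √(1 + 5)))*j(13, 17) = (382 - 9*(-10 + √(1 + 5)))*(26/5) = (382 - 9*(-10 + √6))*(26/5) = (382 + (90 - 9*√6))*(26/5) = (472 - 9*√6)*(26/5) = 12272/5 - 234*√6/5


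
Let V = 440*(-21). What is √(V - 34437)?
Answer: 3*I*√4853 ≈ 208.99*I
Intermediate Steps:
V = -9240
√(V - 34437) = √(-9240 - 34437) = √(-43677) = 3*I*√4853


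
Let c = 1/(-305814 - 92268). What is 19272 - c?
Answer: 7671836305/398082 ≈ 19272.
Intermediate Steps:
c = -1/398082 (c = 1/(-398082) = -1/398082 ≈ -2.5120e-6)
19272 - c = 19272 - 1*(-1/398082) = 19272 + 1/398082 = 7671836305/398082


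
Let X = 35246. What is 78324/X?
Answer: 39162/17623 ≈ 2.2222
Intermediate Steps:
78324/X = 78324/35246 = 78324*(1/35246) = 39162/17623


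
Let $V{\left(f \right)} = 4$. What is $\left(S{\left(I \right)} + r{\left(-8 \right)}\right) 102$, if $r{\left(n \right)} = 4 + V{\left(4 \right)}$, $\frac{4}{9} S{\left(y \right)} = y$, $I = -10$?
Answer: $-1479$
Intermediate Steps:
$S{\left(y \right)} = \frac{9 y}{4}$
$r{\left(n \right)} = 8$ ($r{\left(n \right)} = 4 + 4 = 8$)
$\left(S{\left(I \right)} + r{\left(-8 \right)}\right) 102 = \left(\frac{9}{4} \left(-10\right) + 8\right) 102 = \left(- \frac{45}{2} + 8\right) 102 = \left(- \frac{29}{2}\right) 102 = -1479$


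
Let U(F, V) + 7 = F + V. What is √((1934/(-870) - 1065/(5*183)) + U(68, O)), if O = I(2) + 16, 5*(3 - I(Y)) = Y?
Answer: √53662101990/26535 ≈ 8.7300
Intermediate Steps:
I(Y) = 3 - Y/5
O = 93/5 (O = (3 - ⅕*2) + 16 = (3 - ⅖) + 16 = 13/5 + 16 = 93/5 ≈ 18.600)
U(F, V) = -7 + F + V (U(F, V) = -7 + (F + V) = -7 + F + V)
√((1934/(-870) - 1065/(5*183)) + U(68, O)) = √((1934/(-870) - 1065/(5*183)) + (-7 + 68 + 93/5)) = √((1934*(-1/870) - 1065/915) + 398/5) = √((-967/435 - 1065*1/915) + 398/5) = √((-967/435 - 71/61) + 398/5) = √(-89872/26535 + 398/5) = √(2022314/26535) = √53662101990/26535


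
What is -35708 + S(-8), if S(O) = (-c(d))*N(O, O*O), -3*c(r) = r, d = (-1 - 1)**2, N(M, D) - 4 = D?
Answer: -106852/3 ≈ -35617.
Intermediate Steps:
N(M, D) = 4 + D
d = 4 (d = (-2)**2 = 4)
c(r) = -r/3
S(O) = 16/3 + 4*O**2/3 (S(O) = (-(-1)*4/3)*(4 + O*O) = (-1*(-4/3))*(4 + O**2) = 4*(4 + O**2)/3 = 16/3 + 4*O**2/3)
-35708 + S(-8) = -35708 + (16/3 + (4/3)*(-8)**2) = -35708 + (16/3 + (4/3)*64) = -35708 + (16/3 + 256/3) = -35708 + 272/3 = -106852/3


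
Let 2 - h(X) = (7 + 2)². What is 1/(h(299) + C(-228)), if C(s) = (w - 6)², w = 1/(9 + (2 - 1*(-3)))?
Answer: -196/8595 ≈ -0.022804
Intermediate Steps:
w = 1/14 (w = 1/(9 + (2 + 3)) = 1/(9 + 5) = 1/14 ≈ 0.071429)
h(X) = -79 (h(X) = 2 - (7 + 2)² = 2 - 1*9² = 2 - 1*81 = 2 - 81 = -79)
C(s) = 6889/196 (C(s) = (1/14 - 6)² = (-83/14)² = 6889/196)
1/(h(299) + C(-228)) = 1/(-79 + 6889/196) = 1/(-8595/196) = -196/8595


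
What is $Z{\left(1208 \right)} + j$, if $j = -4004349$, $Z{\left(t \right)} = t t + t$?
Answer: $-2543877$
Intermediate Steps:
$Z{\left(t \right)} = t + t^{2}$ ($Z{\left(t \right)} = t^{2} + t = t + t^{2}$)
$Z{\left(1208 \right)} + j = 1208 \left(1 + 1208\right) - 4004349 = 1208 \cdot 1209 - 4004349 = 1460472 - 4004349 = -2543877$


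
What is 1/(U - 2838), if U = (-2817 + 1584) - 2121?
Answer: -1/6192 ≈ -0.00016150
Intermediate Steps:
U = -3354 (U = -1233 - 2121 = -3354)
1/(U - 2838) = 1/(-3354 - 2838) = 1/(-6192) = -1/6192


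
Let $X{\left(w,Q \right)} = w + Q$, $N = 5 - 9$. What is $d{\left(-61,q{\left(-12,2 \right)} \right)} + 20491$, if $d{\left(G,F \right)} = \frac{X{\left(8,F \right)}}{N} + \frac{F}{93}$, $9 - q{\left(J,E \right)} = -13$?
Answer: $\frac{3809975}{186} \approx 20484.0$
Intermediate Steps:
$N = -4$ ($N = 5 - 9 = -4$)
$q{\left(J,E \right)} = 22$ ($q{\left(J,E \right)} = 9 - -13 = 9 + 13 = 22$)
$X{\left(w,Q \right)} = Q + w$
$d{\left(G,F \right)} = -2 - \frac{89 F}{372}$ ($d{\left(G,F \right)} = \frac{F + 8}{-4} + \frac{F}{93} = \left(8 + F\right) \left(- \frac{1}{4}\right) + F \frac{1}{93} = \left(-2 - \frac{F}{4}\right) + \frac{F}{93} = -2 - \frac{89 F}{372}$)
$d{\left(-61,q{\left(-12,2 \right)} \right)} + 20491 = \left(-2 - \frac{979}{186}\right) + 20491 = - \frac{1351}{186} + 20491 = \frac{3809975}{186}$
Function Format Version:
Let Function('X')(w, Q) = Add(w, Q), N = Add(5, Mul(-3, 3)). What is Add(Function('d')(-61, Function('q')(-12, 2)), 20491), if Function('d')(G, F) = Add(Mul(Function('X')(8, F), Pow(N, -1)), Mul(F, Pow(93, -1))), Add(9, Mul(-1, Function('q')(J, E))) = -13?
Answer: Rational(3809975, 186) ≈ 20484.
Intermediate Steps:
N = -4 (N = Add(5, -9) = -4)
Function('q')(J, E) = 22 (Function('q')(J, E) = Add(9, Mul(-1, -13)) = Add(9, 13) = 22)
Function('X')(w, Q) = Add(Q, w)
Function('d')(G, F) = Add(-2, Mul(Rational(-89, 372), F)) (Function('d')(G, F) = Add(Mul(Add(F, 8), Pow(-4, -1)), Mul(F, Pow(93, -1))) = Add(Mul(Add(8, F), Rational(-1, 4)), Mul(F, Rational(1, 93))) = Add(Add(-2, Mul(Rational(-1, 4), F)), Mul(Rational(1, 93), F)) = Add(-2, Mul(Rational(-89, 372), F)))
Add(Function('d')(-61, Function('q')(-12, 2)), 20491) = Add(Add(-2, Mul(Rational(-89, 372), 22)), 20491) = Add(Add(-2, Rational(-979, 186)), 20491) = Add(Rational(-1351, 186), 20491) = Rational(3809975, 186)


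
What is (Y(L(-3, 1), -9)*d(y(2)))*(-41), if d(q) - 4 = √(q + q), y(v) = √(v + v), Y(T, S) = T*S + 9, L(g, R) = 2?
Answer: 2214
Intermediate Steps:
Y(T, S) = 9 + S*T (Y(T, S) = S*T + 9 = 9 + S*T)
y(v) = √2*√v (y(v) = √(2*v) = √2*√v)
d(q) = 4 + √2*√q (d(q) = 4 + √(q + q) = 4 + √(2*q) = 4 + √2*√q)
(Y(L(-3, 1), -9)*d(y(2)))*(-41) = ((9 - 9*2)*(4 + √2*√(√2*√2)))*(-41) = ((9 - 18)*(4 + √2*√2))*(-41) = -9*(4 + 2)*(-41) = -9*6*(-41) = -54*(-41) = 2214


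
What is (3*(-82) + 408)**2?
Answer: 26244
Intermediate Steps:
(3*(-82) + 408)**2 = (-246 + 408)**2 = 162**2 = 26244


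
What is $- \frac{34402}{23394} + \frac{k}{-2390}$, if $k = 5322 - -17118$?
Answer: $- \frac{30359107}{2795583} \approx -10.86$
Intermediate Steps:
$k = 22440$ ($k = 5322 + 17118 = 22440$)
$- \frac{34402}{23394} + \frac{k}{-2390} = - \frac{34402}{23394} + \frac{22440}{-2390} = \left(-34402\right) \frac{1}{23394} + 22440 \left(- \frac{1}{2390}\right) = - \frac{17201}{11697} - \frac{2244}{239} = - \frac{30359107}{2795583}$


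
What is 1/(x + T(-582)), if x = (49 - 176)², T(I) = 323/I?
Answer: 582/9386755 ≈ 6.2002e-5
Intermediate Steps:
x = 16129 (x = (-127)² = 16129)
1/(x + T(-582)) = 1/(16129 + 323/(-582)) = 1/(16129 + 323*(-1/582)) = 1/(16129 - 323/582) = 1/(9386755/582) = 582/9386755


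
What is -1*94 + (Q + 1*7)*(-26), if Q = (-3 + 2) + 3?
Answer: -328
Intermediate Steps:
Q = 2 (Q = -1 + 3 = 2)
-1*94 + (Q + 1*7)*(-26) = -1*94 + (2 + 1*7)*(-26) = -94 + (2 + 7)*(-26) = -94 + 9*(-26) = -94 - 234 = -328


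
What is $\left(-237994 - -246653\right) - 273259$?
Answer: $-264600$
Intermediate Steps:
$\left(-237994 - -246653\right) - 273259 = \left(-237994 + 246653\right) - 273259 = 8659 - 273259 = -264600$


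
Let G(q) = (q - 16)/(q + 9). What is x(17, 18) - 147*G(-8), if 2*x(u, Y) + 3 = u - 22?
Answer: 3524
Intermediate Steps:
x(u, Y) = -25/2 + u/2 (x(u, Y) = -3/2 + (u - 22)/2 = -3/2 + (-22 + u)/2 = -3/2 + (-11 + u/2) = -25/2 + u/2)
G(q) = (-16 + q)/(9 + q)
x(17, 18) - 147*G(-8) = (-25/2 + (½)*17) - 147*(-16 - 8)/(9 - 8) = (-25/2 + 17/2) - 147*(-24)/1 = -4 - 147*(-24) = -4 + 3528 = 3524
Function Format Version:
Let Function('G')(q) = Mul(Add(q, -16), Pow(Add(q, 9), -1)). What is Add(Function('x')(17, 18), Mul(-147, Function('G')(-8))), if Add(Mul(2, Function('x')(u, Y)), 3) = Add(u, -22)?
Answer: 3524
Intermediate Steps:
Function('x')(u, Y) = Add(Rational(-25, 2), Mul(Rational(1, 2), u)) (Function('x')(u, Y) = Add(Rational(-3, 2), Mul(Rational(1, 2), Add(u, -22))) = Add(Rational(-3, 2), Mul(Rational(1, 2), Add(-22, u))) = Add(Rational(-3, 2), Add(-11, Mul(Rational(1, 2), u))) = Add(Rational(-25, 2), Mul(Rational(1, 2), u)))
Function('G')(q) = Mul(Pow(Add(9, q), -1), Add(-16, q)) (Function('G')(q) = Mul(Add(-16, q), Pow(Add(9, q), -1)) = Mul(Pow(Add(9, q), -1), Add(-16, q)))
Add(Function('x')(17, 18), Mul(-147, Function('G')(-8))) = Add(Add(Rational(-25, 2), Mul(Rational(1, 2), 17)), Mul(-147, Mul(Pow(Add(9, -8), -1), Add(-16, -8)))) = Add(Add(Rational(-25, 2), Rational(17, 2)), Mul(-147, Mul(Pow(1, -1), -24))) = Add(-4, Mul(-147, Mul(1, -24))) = Add(-4, Mul(-147, -24)) = Add(-4, 3528) = 3524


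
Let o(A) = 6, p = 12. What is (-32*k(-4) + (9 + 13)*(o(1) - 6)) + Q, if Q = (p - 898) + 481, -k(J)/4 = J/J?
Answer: -277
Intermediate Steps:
k(J) = -4 (k(J) = -4*J/J = -4*1 = -4)
Q = -405 (Q = (12 - 898) + 481 = -886 + 481 = -405)
(-32*k(-4) + (9 + 13)*(o(1) - 6)) + Q = (-32*(-4) + (9 + 13)*(6 - 6)) - 405 = (128 + 22*0) - 405 = (128 + 0) - 405 = 128 - 405 = -277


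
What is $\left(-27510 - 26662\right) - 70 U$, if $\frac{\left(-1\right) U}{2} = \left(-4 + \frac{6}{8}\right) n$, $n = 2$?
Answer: $-55082$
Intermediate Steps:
$U = 13$ ($U = - 2 \left(-4 + \frac{6}{8}\right) 2 = - 2 \left(-4 + 6 \cdot \frac{1}{8}\right) 2 = - 2 \left(-4 + \frac{3}{4}\right) 2 = - 2 \left(\left(- \frac{13}{4}\right) 2\right) = \left(-2\right) \left(- \frac{13}{2}\right) = 13$)
$\left(-27510 - 26662\right) - 70 U = \left(-27510 - 26662\right) - 910 = -54172 - 910 = -55082$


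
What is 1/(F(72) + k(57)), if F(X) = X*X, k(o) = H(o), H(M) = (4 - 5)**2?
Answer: 1/5185 ≈ 0.00019286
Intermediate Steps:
H(M) = 1 (H(M) = (-1)**2 = 1)
k(o) = 1
F(X) = X**2
1/(F(72) + k(57)) = 1/(72**2 + 1) = 1/(5184 + 1) = 1/5185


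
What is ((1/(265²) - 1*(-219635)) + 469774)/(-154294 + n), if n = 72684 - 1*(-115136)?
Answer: 24206873513/1177181675 ≈ 20.563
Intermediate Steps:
n = 187820 (n = 72684 + 115136 = 187820)
((1/(265²) - 1*(-219635)) + 469774)/(-154294 + n) = ((1/(265²) - 1*(-219635)) + 469774)/(-154294 + 187820) = ((1/70225 + 219635) + 469774)/33526 = ((1/70225 + 219635) + 469774)*(1/33526) = (15423867876/70225 + 469774)*(1/33526) = (48413747026/70225)*(1/33526) = 24206873513/1177181675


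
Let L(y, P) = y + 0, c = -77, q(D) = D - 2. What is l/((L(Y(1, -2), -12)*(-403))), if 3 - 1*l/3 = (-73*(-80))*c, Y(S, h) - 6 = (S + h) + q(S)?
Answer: -103773/124 ≈ -836.88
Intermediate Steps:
q(D) = -2 + D
Y(S, h) = 4 + h + 2*S (Y(S, h) = 6 + ((S + h) + (-2 + S)) = 6 + (-2 + h + 2*S) = 4 + h + 2*S)
L(y, P) = y
l = 1349049 (l = 9 - 3*(-73*(-80))*(-77) = 9 - 17520*(-77) = 9 - 3*(-449680) = 9 + 1349040 = 1349049)
l/((L(Y(1, -2), -12)*(-403))) = 1349049/(((4 - 2 + 2*1)*(-403))) = 1349049/(((4 - 2 + 2)*(-403))) = 1349049/((4*(-403))) = 1349049/(-1612) = 1349049*(-1/1612) = -103773/124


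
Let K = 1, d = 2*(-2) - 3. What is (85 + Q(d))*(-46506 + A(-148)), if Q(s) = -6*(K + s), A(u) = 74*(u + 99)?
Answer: -6065972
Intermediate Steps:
d = -7 (d = -4 - 3 = -7)
A(u) = 7326 + 74*u (A(u) = 74*(99 + u) = 7326 + 74*u)
Q(s) = -6 - 6*s (Q(s) = -6*(1 + s) = -6 - 6*s)
(85 + Q(d))*(-46506 + A(-148)) = (85 + (-6 - 6*(-7)))*(-46506 + (7326 + 74*(-148))) = (85 + (-6 + 42))*(-46506 + (7326 - 10952)) = (85 + 36)*(-46506 - 3626) = 121*(-50132) = -6065972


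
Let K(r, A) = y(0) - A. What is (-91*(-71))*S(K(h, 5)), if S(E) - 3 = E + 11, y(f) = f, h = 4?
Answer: 58149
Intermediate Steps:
K(r, A) = -A (K(r, A) = 0 - A = -A)
S(E) = 14 + E (S(E) = 3 + (E + 11) = 3 + (11 + E) = 14 + E)
(-91*(-71))*S(K(h, 5)) = (-91*(-71))*(14 - 1*5) = 6461*(14 - 5) = 6461*9 = 58149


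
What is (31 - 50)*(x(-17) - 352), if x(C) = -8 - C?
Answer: 6517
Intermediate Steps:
(31 - 50)*(x(-17) - 352) = (31 - 50)*((-8 - 1*(-17)) - 352) = -19*((-8 + 17) - 352) = -19*(9 - 352) = -19*(-343) = 6517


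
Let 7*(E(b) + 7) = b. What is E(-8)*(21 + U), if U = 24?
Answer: -2565/7 ≈ -366.43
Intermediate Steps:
E(b) = -7 + b/7
E(-8)*(21 + U) = (-7 + (⅐)*(-8))*(21 + 24) = (-7 - 8/7)*45 = -57/7*45 = -2565/7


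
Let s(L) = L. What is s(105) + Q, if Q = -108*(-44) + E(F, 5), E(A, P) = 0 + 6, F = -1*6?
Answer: 4863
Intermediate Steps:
F = -6
E(A, P) = 6
Q = 4758 (Q = -108*(-44) + 6 = 4752 + 6 = 4758)
s(105) + Q = 105 + 4758 = 4863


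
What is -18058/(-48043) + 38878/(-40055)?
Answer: -1144502564/1924362365 ≈ -0.59474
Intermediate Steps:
-18058/(-48043) + 38878/(-40055) = -18058*(-1/48043) + 38878*(-1/40055) = 18058/48043 - 38878/40055 = -1144502564/1924362365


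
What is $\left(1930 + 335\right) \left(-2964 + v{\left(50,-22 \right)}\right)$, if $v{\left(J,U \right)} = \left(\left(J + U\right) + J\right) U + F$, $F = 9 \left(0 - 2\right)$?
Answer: $-10640970$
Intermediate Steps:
$F = -18$ ($F = 9 \left(0 - 2\right) = 9 \left(-2\right) = -18$)
$v{\left(J,U \right)} = -18 + U \left(U + 2 J\right)$ ($v{\left(J,U \right)} = \left(\left(J + U\right) + J\right) U - 18 = \left(U + 2 J\right) U - 18 = U \left(U + 2 J\right) - 18 = -18 + U \left(U + 2 J\right)$)
$\left(1930 + 335\right) \left(-2964 + v{\left(50,-22 \right)}\right) = \left(1930 + 335\right) \left(-2964 + \left(-18 + \left(-22\right)^{2} + 2 \cdot 50 \left(-22\right)\right)\right) = 2265 \left(-2964 - 1734\right) = 2265 \left(-4698\right) = -10640970$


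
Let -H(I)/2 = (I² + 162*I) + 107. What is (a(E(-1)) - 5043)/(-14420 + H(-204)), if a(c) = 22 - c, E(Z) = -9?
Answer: 2506/15885 ≈ 0.15776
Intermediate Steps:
H(I) = -214 - 324*I - 2*I² (H(I) = -2*((I² + 162*I) + 107) = -2*(107 + I² + 162*I) = -214 - 324*I - 2*I²)
(a(E(-1)) - 5043)/(-14420 + H(-204)) = ((22 - 1*(-9)) - 5043)/(-14420 + (-214 - 324*(-204) - 2*(-204)²)) = ((22 + 9) - 5043)/(-14420 + (-214 + 66096 - 2*41616)) = (31 - 5043)/(-14420 + (-214 + 66096 - 83232)) = -5012/(-14420 - 17350) = -5012/(-31770) = -5012*(-1/31770) = 2506/15885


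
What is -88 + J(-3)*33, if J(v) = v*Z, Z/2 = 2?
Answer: -484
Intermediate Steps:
Z = 4 (Z = 2*2 = 4)
J(v) = 4*v (J(v) = v*4 = 4*v)
-88 + J(-3)*33 = -88 + (4*(-3))*33 = -88 - 12*33 = -88 - 396 = -484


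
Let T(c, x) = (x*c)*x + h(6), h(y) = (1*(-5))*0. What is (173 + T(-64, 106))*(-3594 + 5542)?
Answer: -1400477588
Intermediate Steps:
h(y) = 0 (h(y) = -5*0 = 0)
T(c, x) = c*x² (T(c, x) = (x*c)*x + 0 = (c*x)*x + 0 = c*x² + 0 = c*x²)
(173 + T(-64, 106))*(-3594 + 5542) = (173 - 64*106²)*(-3594 + 5542) = (173 - 64*11236)*1948 = (173 - 719104)*1948 = -718931*1948 = -1400477588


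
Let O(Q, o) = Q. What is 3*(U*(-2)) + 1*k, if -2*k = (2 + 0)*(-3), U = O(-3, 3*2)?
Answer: 21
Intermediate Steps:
U = -3
k = 3 (k = -(2 + 0)*(-3)/2 = -(-3) = -½*(-6) = 3)
3*(U*(-2)) + 1*k = 3*(-3*(-2)) + 1*3 = 3*6 + 3 = 18 + 3 = 21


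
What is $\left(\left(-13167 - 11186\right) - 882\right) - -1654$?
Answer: $-23581$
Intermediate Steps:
$\left(\left(-13167 - 11186\right) - 882\right) - -1654 = \left(-24353 - 882\right) + 1654 = -25235 + 1654 = -23581$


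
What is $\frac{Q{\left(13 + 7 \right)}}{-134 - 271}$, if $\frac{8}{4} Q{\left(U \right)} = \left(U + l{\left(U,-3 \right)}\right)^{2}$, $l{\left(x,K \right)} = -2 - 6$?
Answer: $- \frac{8}{45} \approx -0.17778$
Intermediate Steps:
$l{\left(x,K \right)} = -8$ ($l{\left(x,K \right)} = -2 - 6 = -8$)
$Q{\left(U \right)} = \frac{\left(-8 + U\right)^{2}}{2}$ ($Q{\left(U \right)} = \frac{\left(U - 8\right)^{2}}{2} = \frac{\left(-8 + U\right)^{2}}{2}$)
$\frac{Q{\left(13 + 7 \right)}}{-134 - 271} = \frac{\frac{1}{2} \left(-8 + \left(13 + 7\right)\right)^{2}}{-134 - 271} = \frac{\frac{1}{2} \left(-8 + 20\right)^{2}}{-405} = \frac{12^{2}}{2} \left(- \frac{1}{405}\right) = \frac{1}{2} \cdot 144 \left(- \frac{1}{405}\right) = 72 \left(- \frac{1}{405}\right) = - \frac{8}{45}$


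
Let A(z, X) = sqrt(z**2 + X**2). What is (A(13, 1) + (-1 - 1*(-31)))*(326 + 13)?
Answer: 10170 + 339*sqrt(170) ≈ 14590.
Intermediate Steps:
A(z, X) = sqrt(X**2 + z**2)
(A(13, 1) + (-1 - 1*(-31)))*(326 + 13) = (sqrt(1**2 + 13**2) + (-1 - 1*(-31)))*(326 + 13) = (sqrt(1 + 169) + (-1 + 31))*339 = (sqrt(170) + 30)*339 = (30 + sqrt(170))*339 = 10170 + 339*sqrt(170)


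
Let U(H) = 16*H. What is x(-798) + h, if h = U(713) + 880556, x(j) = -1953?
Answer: 890011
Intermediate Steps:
h = 891964 (h = 16*713 + 880556 = 11408 + 880556 = 891964)
x(-798) + h = -1953 + 891964 = 890011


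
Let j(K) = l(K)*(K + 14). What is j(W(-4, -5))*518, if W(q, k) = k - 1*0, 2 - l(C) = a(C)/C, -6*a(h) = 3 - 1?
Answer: 45066/5 ≈ 9013.2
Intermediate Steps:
a(h) = -1/3 (a(h) = -(3 - 1)/6 = -1/6*2 = -1/3)
l(C) = 2 + 1/(3*C) (l(C) = 2 - (-1)/(3*C) = 2 + 1/(3*C))
W(q, k) = k (W(q, k) = k + 0 = k)
j(K) = (2 + 1/(3*K))*(14 + K) (j(K) = (2 + 1/(3*K))*(K + 14) = (2 + 1/(3*K))*(14 + K))
j(W(-4, -5))*518 = ((1/3)*(1 + 6*(-5))*(14 - 5)/(-5))*518 = ((1/3)*(-1/5)*(1 - 30)*9)*518 = ((1/3)*(-1/5)*(-29)*9)*518 = (87/5)*518 = 45066/5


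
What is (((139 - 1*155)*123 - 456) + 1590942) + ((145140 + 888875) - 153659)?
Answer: 2468874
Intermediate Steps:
(((139 - 1*155)*123 - 456) + 1590942) + ((145140 + 888875) - 153659) = (((139 - 155)*123 - 456) + 1590942) + (1034015 - 153659) = ((-16*123 - 456) + 1590942) + 880356 = ((-1968 - 456) + 1590942) + 880356 = (-2424 + 1590942) + 880356 = 1588518 + 880356 = 2468874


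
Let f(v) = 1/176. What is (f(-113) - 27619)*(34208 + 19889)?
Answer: -262962433471/176 ≈ -1.4941e+9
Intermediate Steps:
f(v) = 1/176
(f(-113) - 27619)*(34208 + 19889) = (1/176 - 27619)*(34208 + 19889) = -4860943/176*54097 = -262962433471/176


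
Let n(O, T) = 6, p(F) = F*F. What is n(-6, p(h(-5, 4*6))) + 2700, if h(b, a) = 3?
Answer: 2706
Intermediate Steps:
p(F) = F²
n(-6, p(h(-5, 4*6))) + 2700 = 6 + 2700 = 2706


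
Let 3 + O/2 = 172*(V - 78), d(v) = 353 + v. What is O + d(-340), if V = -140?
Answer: -74985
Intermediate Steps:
O = -74998 (O = -6 + 2*(172*(-140 - 78)) = -6 + 2*(172*(-218)) = -6 + 2*(-37496) = -6 - 74992 = -74998)
O + d(-340) = -74998 + (353 - 340) = -74998 + 13 = -74985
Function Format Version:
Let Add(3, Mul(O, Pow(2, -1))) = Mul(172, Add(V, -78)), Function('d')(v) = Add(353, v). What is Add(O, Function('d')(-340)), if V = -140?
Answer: -74985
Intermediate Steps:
O = -74998 (O = Add(-6, Mul(2, Mul(172, Add(-140, -78)))) = Add(-6, Mul(2, Mul(172, -218))) = Add(-6, Mul(2, -37496)) = Add(-6, -74992) = -74998)
Add(O, Function('d')(-340)) = Add(-74998, Add(353, -340)) = Add(-74998, 13) = -74985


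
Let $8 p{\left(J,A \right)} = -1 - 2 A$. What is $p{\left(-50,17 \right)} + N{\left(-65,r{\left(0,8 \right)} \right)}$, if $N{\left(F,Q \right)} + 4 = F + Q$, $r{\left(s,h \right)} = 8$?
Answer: $- \frac{523}{8} \approx -65.375$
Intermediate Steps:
$N{\left(F,Q \right)} = -4 + F + Q$ ($N{\left(F,Q \right)} = -4 + \left(F + Q\right) = -4 + F + Q$)
$p{\left(J,A \right)} = - \frac{1}{8} - \frac{A}{4}$ ($p{\left(J,A \right)} = \frac{-1 - 2 A}{8} = - \frac{1}{8} - \frac{A}{4}$)
$p{\left(-50,17 \right)} + N{\left(-65,r{\left(0,8 \right)} \right)} = \left(- \frac{1}{8} - \frac{17}{4}\right) - 61 = - \frac{35}{8} - 61 = - \frac{523}{8}$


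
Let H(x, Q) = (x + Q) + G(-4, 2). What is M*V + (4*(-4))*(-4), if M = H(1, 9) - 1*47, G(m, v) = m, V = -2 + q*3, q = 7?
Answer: -715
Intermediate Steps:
V = 19 (V = -2 + 7*3 = -2 + 21 = 19)
H(x, Q) = -4 + Q + x (H(x, Q) = (x + Q) - 4 = (Q + x) - 4 = -4 + Q + x)
M = -41 (M = (-4 + 9 + 1) - 1*47 = 6 - 47 = -41)
M*V + (4*(-4))*(-4) = -41*19 + (4*(-4))*(-4) = -779 - 16*(-4) = -779 + 64 = -715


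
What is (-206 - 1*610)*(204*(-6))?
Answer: 998784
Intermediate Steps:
(-206 - 1*610)*(204*(-6)) = (-206 - 610)*(-1224) = -816*(-1224) = 998784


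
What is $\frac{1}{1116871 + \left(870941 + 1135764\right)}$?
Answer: $\frac{1}{3123576} \approx 3.2015 \cdot 10^{-7}$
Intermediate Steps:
$\frac{1}{1116871 + \left(870941 + 1135764\right)} = \frac{1}{1116871 + 2006705} = \frac{1}{3123576}$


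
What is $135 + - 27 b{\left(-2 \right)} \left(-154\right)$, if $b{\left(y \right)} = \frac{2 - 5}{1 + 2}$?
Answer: $-4023$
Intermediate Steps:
$b{\left(y \right)} = -1$ ($b{\left(y \right)} = - \frac{3}{3} = \left(-3\right) \frac{1}{3} = -1$)
$135 + - 27 b{\left(-2 \right)} \left(-154\right) = 135 + \left(-27\right) \left(-1\right) \left(-154\right) = 135 + 27 \left(-154\right) = 135 - 4158 = -4023$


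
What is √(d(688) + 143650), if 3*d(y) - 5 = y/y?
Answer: 2*√35913 ≈ 379.01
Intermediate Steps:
d(y) = 2 (d(y) = 5/3 + (y/y)/3 = 5/3 + (⅓)*1 = 5/3 + ⅓ = 2)
√(d(688) + 143650) = √(2 + 143650) = √143652 = 2*√35913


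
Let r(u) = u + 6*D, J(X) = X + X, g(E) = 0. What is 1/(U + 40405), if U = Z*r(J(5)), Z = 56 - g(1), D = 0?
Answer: 1/40965 ≈ 2.4411e-5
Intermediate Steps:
Z = 56 (Z = 56 - 1*0 = 56 + 0 = 56)
J(X) = 2*X
r(u) = u (r(u) = u + 6*0 = u + 0 = u)
U = 560 (U = 56*(2*5) = 56*10 = 560)
1/(U + 40405) = 1/(560 + 40405) = 1/40965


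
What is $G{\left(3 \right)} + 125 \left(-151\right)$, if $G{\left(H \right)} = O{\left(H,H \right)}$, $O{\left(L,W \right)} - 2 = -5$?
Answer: $-18878$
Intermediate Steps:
$O{\left(L,W \right)} = -3$ ($O{\left(L,W \right)} = 2 - 5 = -3$)
$G{\left(H \right)} = -3$
$G{\left(3 \right)} + 125 \left(-151\right) = -3 + 125 \left(-151\right) = -3 - 18875 = -18878$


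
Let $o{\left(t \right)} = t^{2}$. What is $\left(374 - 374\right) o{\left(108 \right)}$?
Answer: $0$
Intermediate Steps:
$\left(374 - 374\right) o{\left(108 \right)} = \left(374 - 374\right) 108^{2} = 0 \cdot 11664 = 0$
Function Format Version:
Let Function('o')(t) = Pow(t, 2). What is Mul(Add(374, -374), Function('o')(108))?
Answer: 0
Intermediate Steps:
Mul(Add(374, -374), Function('o')(108)) = Mul(Add(374, -374), Pow(108, 2)) = Mul(0, 11664) = 0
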